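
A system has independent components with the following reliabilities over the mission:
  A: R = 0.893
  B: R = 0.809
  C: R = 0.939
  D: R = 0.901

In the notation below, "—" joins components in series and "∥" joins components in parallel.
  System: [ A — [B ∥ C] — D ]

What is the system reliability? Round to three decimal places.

0.795

Parallel (B and C): 1 − (1 − 0.80900)(1 − 0.93900) = 0.98835
Series (A, [0.98835], and D): 0.89300 × 0.98835 × 0.90100 = 0.795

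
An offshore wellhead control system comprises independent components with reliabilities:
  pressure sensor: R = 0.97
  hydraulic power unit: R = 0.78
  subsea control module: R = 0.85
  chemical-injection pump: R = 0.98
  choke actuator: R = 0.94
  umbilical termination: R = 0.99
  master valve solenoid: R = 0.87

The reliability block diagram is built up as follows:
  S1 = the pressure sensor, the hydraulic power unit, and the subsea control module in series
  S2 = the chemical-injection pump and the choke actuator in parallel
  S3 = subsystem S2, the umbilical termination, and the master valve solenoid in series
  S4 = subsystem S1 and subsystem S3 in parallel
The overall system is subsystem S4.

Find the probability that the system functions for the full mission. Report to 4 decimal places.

0.9501

Series (pressure sensor, hydraulic power unit, and subsea control module): 0.970000 × 0.780000 × 0.850000 = 0.643110
Parallel (chemical-injection pump and choke actuator): 1 − (1 − 0.980000)(1 − 0.940000) = 0.998800
Series ([0.998800], umbilical termination, and master valve solenoid): 0.998800 × 0.990000 × 0.870000 = 0.860266
Parallel ([0.643110] and [0.860266]): 1 − (1 − 0.643110)(1 − 0.860266) = 0.9501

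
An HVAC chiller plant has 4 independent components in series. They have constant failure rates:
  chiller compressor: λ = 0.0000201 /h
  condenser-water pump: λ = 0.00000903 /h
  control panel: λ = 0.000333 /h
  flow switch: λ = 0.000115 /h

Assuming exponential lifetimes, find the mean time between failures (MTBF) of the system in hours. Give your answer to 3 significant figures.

Series of exponential components: λ_sys = Σ λ_i
λ_sys = 0.0000201 + 0.00000903 + 0.000333 + 0.000115 = 4.7713e-04 /h
MTBF = 1 / λ_sys = 2100 h

2100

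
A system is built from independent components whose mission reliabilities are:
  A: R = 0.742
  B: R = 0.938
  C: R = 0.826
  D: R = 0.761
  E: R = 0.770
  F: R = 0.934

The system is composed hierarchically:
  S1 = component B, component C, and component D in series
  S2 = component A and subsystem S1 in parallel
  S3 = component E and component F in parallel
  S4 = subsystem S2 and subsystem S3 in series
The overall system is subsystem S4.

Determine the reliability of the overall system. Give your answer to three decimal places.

0.881

Series (B, C, and D): 0.93800 × 0.82600 × 0.76100 = 0.58961
Parallel (A and [0.58961]): 1 − (1 − 0.74200)(1 − 0.58961) = 0.89412
Parallel (E and F): 1 − (1 − 0.77000)(1 − 0.93400) = 0.98482
Series ([0.89412] and [0.98482]): 0.89412 × 0.98482 = 0.881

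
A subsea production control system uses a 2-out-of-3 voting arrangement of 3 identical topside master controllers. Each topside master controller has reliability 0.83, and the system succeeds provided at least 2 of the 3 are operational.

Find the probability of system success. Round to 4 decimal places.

0.9231

R = Σ_{i=2}^{3} C(3,i) p^i (1−p)^{3−i} with p = 0.83
C(3,2)·0.83^2·0.17^1 = 0.351339
C(3,3)·0.83^3·0.17^0 = 0.571787
Sum = 0.9231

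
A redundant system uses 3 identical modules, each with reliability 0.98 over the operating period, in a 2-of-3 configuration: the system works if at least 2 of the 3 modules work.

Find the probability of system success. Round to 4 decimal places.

R = Σ_{i=2}^{3} C(3,i) p^i (1−p)^{3−i} with p = 0.98
C(3,2)·0.98^2·0.02^1 = 0.057624
C(3,3)·0.98^3·0.02^0 = 0.941192
Sum = 0.9988

0.9988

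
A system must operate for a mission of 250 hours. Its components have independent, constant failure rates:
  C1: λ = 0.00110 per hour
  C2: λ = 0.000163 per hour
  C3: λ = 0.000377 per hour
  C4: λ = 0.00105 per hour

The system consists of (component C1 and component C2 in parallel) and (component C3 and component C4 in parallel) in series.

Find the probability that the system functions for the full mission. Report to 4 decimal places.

0.9698

R(C1) = exp(−0.00110 × 250) = 0.759572
R(C2) = exp(−0.000163 × 250) = 0.960069
R(C3) = exp(−0.000377 × 250) = 0.910055
R(C4) = exp(−0.00105 × 250) = 0.769126
Parallel (C1 and C2): 1 − (1 − 0.759572)(1 − 0.960069) = 0.990399
Parallel (C3 and C4): 1 − (1 − 0.910055)(1 − 0.769126) = 0.979234
Series ([0.990399] and [0.979234]): 0.990399 × 0.979234 = 0.9698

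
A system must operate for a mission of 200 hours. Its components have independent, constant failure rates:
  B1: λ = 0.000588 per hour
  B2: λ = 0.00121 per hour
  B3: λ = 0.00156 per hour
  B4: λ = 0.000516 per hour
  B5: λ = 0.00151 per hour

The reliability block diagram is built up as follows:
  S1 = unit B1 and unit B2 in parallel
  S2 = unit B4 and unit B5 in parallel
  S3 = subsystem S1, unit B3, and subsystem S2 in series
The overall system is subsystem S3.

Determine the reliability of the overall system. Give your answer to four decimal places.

0.6963

R(B1) = exp(−0.000588 × 200) = 0.889052
R(B2) = exp(−0.00121 × 200) = 0.785056
R(B3) = exp(−0.00156 × 200) = 0.731982
R(B4) = exp(−0.000516 × 200) = 0.901947
R(B5) = exp(−0.00151 × 200) = 0.739338
Parallel (B1 and B2): 1 − (1 − 0.889052)(1 − 0.785056) = 0.976152
Parallel (B4 and B5): 1 − (1 − 0.901947)(1 − 0.739338) = 0.974441
Series ([0.976152], B3, and [0.974441]): 0.976152 × 0.731982 × 0.974441 = 0.6963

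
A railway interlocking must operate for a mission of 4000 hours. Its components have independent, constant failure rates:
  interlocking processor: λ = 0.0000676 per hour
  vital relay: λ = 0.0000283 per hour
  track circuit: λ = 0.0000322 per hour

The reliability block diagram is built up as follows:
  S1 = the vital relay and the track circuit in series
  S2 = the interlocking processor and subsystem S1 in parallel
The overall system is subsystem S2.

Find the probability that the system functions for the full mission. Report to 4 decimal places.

R(interlocking processor) = exp(−0.0000676 × 4000) = 0.763074
R(vital relay) = exp(−0.0000283 × 4000) = 0.892972
R(track circuit) = exp(−0.0000322 × 4000) = 0.879150
Series (vital relay and track circuit): 0.892972 × 0.879150 = 0.785056
Parallel (interlocking processor and [0.785056]): 1 − (1 − 0.763074)(1 − 0.785056) = 0.9491

0.9491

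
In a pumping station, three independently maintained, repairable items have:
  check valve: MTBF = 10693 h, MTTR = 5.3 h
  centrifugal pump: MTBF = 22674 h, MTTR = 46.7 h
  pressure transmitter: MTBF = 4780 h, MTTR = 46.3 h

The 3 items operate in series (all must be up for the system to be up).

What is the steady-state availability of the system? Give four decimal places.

A(check valve) = MTBF/(MTBF+MTTR) = 10693/(10693+5.3) = 0.999505
A(centrifugal pump) = MTBF/(MTBF+MTTR) = 22674/(22674+46.7) = 0.997945
A(pressure transmitter) = MTBF/(MTBF+MTTR) = 4780/(4780+46.3) = 0.990407
Series availability: 0.999505 × 0.997945 × 0.990407 = 0.9879

0.9879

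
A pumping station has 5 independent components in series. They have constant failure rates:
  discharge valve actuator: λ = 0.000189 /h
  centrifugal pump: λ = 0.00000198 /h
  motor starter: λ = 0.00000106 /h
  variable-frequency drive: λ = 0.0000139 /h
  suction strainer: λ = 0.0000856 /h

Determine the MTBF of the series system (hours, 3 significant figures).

3430

Series of exponential components: λ_sys = Σ λ_i
λ_sys = 0.000189 + 0.00000198 + 0.00000106 + 0.0000139 + 0.0000856 = 2.9154e-04 /h
MTBF = 1 / λ_sys = 3430 h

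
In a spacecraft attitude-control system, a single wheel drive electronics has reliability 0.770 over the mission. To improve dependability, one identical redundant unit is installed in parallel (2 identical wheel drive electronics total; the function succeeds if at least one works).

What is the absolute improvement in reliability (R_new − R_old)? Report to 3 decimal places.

R_before = 0.770
R_after = 1 − (1 − 0.770)^2 = 0.947
ΔR = 0.947 − 0.770 = 0.177

0.177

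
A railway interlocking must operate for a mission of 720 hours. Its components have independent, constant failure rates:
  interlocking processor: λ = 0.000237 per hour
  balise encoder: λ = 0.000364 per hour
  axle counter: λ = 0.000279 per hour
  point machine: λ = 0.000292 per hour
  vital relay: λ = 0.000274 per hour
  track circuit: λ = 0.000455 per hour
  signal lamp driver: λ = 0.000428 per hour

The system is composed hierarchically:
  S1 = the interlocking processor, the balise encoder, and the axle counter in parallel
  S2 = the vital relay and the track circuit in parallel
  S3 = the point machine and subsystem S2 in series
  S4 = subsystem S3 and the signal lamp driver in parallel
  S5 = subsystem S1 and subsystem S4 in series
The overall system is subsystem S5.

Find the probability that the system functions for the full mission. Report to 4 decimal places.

R(interlocking processor) = exp(−0.000237 × 720) = 0.843125
R(balise encoder) = exp(−0.000364 × 720) = 0.769449
R(axle counter) = exp(−0.000279 × 720) = 0.818011
R(point machine) = exp(−0.000292 × 720) = 0.810390
R(vital relay) = exp(−0.000274 × 720) = 0.820961
R(track circuit) = exp(−0.000455 × 720) = 0.720651
R(signal lamp driver) = exp(−0.000428 × 720) = 0.734798
Parallel (interlocking processor, balise encoder, and axle counter): 1 − (1 − 0.843125)(1 − 0.769449)(1 − 0.818011) = 0.993418
Parallel (vital relay and track circuit): 1 − (1 − 0.820961)(1 − 0.720651) = 0.949986
Series (point machine and [0.949986]): 0.810390 × 0.949986 = 0.769859
Parallel ([0.769859] and signal lamp driver): 1 − (1 − 0.769859)(1 − 0.734798) = 0.938966
Series ([0.993418] and [0.938966]): 0.993418 × 0.938966 = 0.9328

0.9328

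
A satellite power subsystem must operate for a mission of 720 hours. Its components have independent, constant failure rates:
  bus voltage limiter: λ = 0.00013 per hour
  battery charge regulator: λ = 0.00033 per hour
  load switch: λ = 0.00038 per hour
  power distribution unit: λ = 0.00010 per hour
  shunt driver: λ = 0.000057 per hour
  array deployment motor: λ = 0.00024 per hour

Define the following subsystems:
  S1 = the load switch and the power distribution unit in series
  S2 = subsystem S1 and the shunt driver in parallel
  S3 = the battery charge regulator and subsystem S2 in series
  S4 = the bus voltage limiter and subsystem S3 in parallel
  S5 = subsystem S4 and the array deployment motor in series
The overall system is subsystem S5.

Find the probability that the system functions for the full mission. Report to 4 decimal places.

0.8247

R(bus voltage limiter) = exp(−0.00013 × 720) = 0.910647
R(battery charge regulator) = exp(−0.00033 × 720) = 0.788518
R(load switch) = exp(−0.00038 × 720) = 0.760636
R(power distribution unit) = exp(−0.00010 × 720) = 0.930531
R(shunt driver) = exp(−0.000057 × 720) = 0.959791
R(array deployment motor) = exp(−0.00024 × 720) = 0.841306
Series (load switch and power distribution unit): 0.760636 × 0.930531 = 0.707795
Parallel ([0.707795] and shunt driver): 1 − (1 − 0.707795)(1 − 0.959791) = 0.988251
Series (battery charge regulator and [0.988251]): 0.788518 × 0.988251 = 0.779254
Parallel (bus voltage limiter and [0.779254]): 1 − (1 − 0.910647)(1 − 0.779254) = 0.980276
Series ([0.980276] and array deployment motor): 0.980276 × 0.841306 = 0.8247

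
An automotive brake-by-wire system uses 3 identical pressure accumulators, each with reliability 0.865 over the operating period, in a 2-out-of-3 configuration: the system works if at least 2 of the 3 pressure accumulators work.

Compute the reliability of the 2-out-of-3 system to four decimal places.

0.9502

R = Σ_{i=2}^{3} C(3,i) p^i (1−p)^{3−i} with p = 0.865
C(3,2)·0.865^2·0.135^1 = 0.303031
C(3,3)·0.865^3·0.135^0 = 0.647215
Sum = 0.9502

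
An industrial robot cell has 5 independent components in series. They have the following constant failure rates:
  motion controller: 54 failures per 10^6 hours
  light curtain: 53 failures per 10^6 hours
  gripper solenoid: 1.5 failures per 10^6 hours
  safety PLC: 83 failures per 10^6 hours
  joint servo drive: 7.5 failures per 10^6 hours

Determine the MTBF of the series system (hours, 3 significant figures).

5030

Series of exponential components: λ_sys = Σ λ_i
λ_sys = 0.000054 + 0.000053 + 0.0000015 + 0.000083 + 0.0000075 = 1.9900e-04 /h
MTBF = 1 / λ_sys = 5030 h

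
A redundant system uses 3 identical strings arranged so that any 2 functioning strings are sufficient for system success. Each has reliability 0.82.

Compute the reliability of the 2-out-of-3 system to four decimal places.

0.9145

R = Σ_{i=2}^{3} C(3,i) p^i (1−p)^{3−i} with p = 0.82
C(3,2)·0.82^2·0.18^1 = 0.363096
C(3,3)·0.82^3·0.18^0 = 0.551368
Sum = 0.9145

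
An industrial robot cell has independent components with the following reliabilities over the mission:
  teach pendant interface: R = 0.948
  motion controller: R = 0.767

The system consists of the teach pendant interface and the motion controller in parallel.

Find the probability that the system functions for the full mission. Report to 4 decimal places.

0.9879

Parallel (teach pendant interface and motion controller): 1 − (1 − 0.948000)(1 − 0.767000) = 0.9879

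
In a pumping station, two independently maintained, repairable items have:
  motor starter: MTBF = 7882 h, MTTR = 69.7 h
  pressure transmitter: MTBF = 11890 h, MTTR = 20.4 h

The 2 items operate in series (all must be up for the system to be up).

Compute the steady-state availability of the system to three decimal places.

A(motor starter) = MTBF/(MTBF+MTTR) = 7882/(7882+69.7) = 0.991235
A(pressure transmitter) = MTBF/(MTBF+MTTR) = 11890/(11890+20.4) = 0.998287
Series availability: 0.991235 × 0.998287 = 0.990

0.990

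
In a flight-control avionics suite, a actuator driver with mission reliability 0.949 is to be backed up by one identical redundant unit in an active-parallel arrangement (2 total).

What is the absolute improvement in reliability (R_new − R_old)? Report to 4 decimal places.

0.0484

R_before = 0.949
R_after = 1 − (1 − 0.949)^2 = 0.9974
ΔR = 0.9974 − 0.949 = 0.0484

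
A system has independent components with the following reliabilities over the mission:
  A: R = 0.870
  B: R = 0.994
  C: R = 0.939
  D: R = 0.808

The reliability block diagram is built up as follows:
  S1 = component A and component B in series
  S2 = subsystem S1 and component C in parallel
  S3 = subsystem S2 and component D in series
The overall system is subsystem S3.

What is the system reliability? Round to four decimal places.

0.8013

Series (A and B): 0.870000 × 0.994000 = 0.864780
Parallel ([0.864780] and C): 1 − (1 − 0.864780)(1 − 0.939000) = 0.991752
Series ([0.991752] and D): 0.991752 × 0.808000 = 0.8013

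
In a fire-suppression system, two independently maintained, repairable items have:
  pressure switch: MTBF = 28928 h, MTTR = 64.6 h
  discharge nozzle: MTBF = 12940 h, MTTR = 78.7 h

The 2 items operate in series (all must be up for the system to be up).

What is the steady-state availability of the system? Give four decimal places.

A(pressure switch) = MTBF/(MTBF+MTTR) = 28928/(28928+64.6) = 0.997772
A(discharge nozzle) = MTBF/(MTBF+MTTR) = 12940/(12940+78.7) = 0.993955
Series availability: 0.997772 × 0.993955 = 0.9917

0.9917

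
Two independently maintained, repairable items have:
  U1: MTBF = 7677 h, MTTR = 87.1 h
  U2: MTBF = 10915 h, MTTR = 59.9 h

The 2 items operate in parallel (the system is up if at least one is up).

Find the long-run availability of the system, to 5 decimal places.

A(U1) = MTBF/(MTBF+MTTR) = 7677/(7677+87.1) = 0.988782
A(U2) = MTBF/(MTBF+MTTR) = 10915/(10915+59.9) = 0.994542
Parallel availability: 1 − (1 − 0.988782)(1 − 0.994542) = 0.99994

0.99994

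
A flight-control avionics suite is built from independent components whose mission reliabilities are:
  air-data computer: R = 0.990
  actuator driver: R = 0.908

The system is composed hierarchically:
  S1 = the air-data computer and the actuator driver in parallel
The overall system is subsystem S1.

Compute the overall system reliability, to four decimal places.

0.9991

Parallel (air-data computer and actuator driver): 1 − (1 − 0.990000)(1 − 0.908000) = 0.9991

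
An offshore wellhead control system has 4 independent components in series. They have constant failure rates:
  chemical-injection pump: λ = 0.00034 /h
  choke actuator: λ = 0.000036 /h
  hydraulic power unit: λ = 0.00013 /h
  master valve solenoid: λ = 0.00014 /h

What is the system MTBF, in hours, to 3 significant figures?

1550

Series of exponential components: λ_sys = Σ λ_i
λ_sys = 0.00034 + 0.000036 + 0.00013 + 0.00014 = 6.4600e-04 /h
MTBF = 1 / λ_sys = 1550 h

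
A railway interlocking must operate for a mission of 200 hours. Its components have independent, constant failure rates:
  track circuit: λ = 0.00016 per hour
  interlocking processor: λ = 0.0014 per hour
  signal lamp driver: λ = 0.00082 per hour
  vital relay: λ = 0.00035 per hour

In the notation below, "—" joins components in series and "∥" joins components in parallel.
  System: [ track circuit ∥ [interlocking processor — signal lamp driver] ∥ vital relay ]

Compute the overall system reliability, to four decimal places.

R(track circuit) = exp(−0.00016 × 200) = 0.968507
R(interlocking processor) = exp(−0.0014 × 200) = 0.755784
R(signal lamp driver) = exp(−0.00082 × 200) = 0.848742
R(vital relay) = exp(−0.00035 × 200) = 0.932394
Series (interlocking processor and signal lamp driver): 0.755784 × 0.848742 = 0.641466
Parallel (track circuit, [0.641466], and vital relay): 1 − (1 − 0.968507)(1 − 0.641466)(1 − 0.932394) = 0.9992

0.9992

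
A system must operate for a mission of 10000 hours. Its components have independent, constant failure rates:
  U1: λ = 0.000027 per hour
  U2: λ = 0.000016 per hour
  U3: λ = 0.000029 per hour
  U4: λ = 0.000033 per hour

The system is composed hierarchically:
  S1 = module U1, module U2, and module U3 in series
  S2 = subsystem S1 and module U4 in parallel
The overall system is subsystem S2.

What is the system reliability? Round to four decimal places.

0.8557

R(U1) = exp(−0.000027 × 10000) = 0.763379
R(U2) = exp(−0.000016 × 10000) = 0.852144
R(U3) = exp(−0.000029 × 10000) = 0.748264
R(U4) = exp(−0.000033 × 10000) = 0.718924
Series (U1, U2, and U3): 0.763379 × 0.852144 × 0.748264 = 0.486752
Parallel ([0.486752] and U4): 1 − (1 − 0.486752)(1 − 0.718924) = 0.8557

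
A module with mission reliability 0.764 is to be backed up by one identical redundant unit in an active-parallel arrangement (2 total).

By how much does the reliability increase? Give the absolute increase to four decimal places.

R_before = 0.764
R_after = 1 − (1 − 0.764)^2 = 0.9443
ΔR = 0.9443 − 0.764 = 0.1803

0.1803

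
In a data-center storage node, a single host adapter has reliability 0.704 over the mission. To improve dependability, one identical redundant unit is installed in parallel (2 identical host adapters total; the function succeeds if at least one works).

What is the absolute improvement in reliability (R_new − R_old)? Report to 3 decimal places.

0.208

R_before = 0.704
R_after = 1 − (1 − 0.704)^2 = 0.912
ΔR = 0.912 − 0.704 = 0.208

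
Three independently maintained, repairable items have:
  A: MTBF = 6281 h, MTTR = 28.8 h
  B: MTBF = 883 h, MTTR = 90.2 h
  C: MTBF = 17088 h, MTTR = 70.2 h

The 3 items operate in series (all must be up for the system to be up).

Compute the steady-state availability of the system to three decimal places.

0.899

A(A) = MTBF/(MTBF+MTTR) = 6281/(6281+28.8) = 0.995436
A(B) = MTBF/(MTBF+MTTR) = 883/(883+90.2) = 0.907316
A(C) = MTBF/(MTBF+MTTR) = 17088/(17088+70.2) = 0.995909
Series availability: 0.995436 × 0.907316 × 0.995909 = 0.899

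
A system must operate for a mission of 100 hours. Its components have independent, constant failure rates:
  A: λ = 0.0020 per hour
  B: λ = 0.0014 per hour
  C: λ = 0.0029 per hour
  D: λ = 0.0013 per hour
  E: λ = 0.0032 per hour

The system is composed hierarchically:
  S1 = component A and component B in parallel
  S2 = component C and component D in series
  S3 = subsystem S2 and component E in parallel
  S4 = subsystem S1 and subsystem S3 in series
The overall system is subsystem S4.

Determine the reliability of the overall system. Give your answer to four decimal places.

0.8846

R(A) = exp(−0.0020 × 100) = 0.818731
R(B) = exp(−0.0014 × 100) = 0.869358
R(C) = exp(−0.0029 × 100) = 0.748264
R(D) = exp(−0.0013 × 100) = 0.878095
R(E) = exp(−0.0032 × 100) = 0.726149
Parallel (A and B): 1 − (1 − 0.818731)(1 − 0.869358) = 0.976319
Series (C and D): 0.748264 × 0.878095 = 0.657047
Parallel ([0.657047] and E): 1 − (1 − 0.657047)(1 − 0.726149) = 0.906082
Series ([0.976319] and [0.906082]): 0.976319 × 0.906082 = 0.8846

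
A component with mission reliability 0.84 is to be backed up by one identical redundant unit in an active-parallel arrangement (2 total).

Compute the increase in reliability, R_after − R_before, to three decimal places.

R_before = 0.84
R_after = 1 − (1 − 0.84)^2 = 0.974
ΔR = 0.974 − 0.84 = 0.134

0.134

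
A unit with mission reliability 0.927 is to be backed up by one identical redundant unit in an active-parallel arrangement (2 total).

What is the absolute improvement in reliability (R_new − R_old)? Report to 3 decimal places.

0.068

R_before = 0.927
R_after = 1 − (1 − 0.927)^2 = 0.995
ΔR = 0.995 − 0.927 = 0.068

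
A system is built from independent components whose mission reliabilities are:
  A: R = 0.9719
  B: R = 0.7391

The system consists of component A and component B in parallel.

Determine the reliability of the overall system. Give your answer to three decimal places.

0.993

Parallel (A and B): 1 − (1 − 0.97190)(1 − 0.73910) = 0.993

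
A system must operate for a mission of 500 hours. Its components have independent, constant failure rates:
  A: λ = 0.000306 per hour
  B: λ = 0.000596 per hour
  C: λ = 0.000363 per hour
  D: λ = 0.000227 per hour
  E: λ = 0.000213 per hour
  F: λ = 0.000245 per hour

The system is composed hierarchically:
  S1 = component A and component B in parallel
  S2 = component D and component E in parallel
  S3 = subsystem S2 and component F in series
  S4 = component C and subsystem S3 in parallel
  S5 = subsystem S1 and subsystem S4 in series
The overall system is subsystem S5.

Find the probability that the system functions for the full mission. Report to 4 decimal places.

R(A) = exp(−0.000306 × 500) = 0.858130
R(B) = exp(−0.000596 × 500) = 0.742301
R(C) = exp(−0.000363 × 500) = 0.834018
R(D) = exp(−0.000227 × 500) = 0.892704
R(E) = exp(−0.000213 × 500) = 0.898975
R(F) = exp(−0.000245 × 500) = 0.884706
Parallel (A and B): 1 − (1 − 0.858130)(1 − 0.742301) = 0.963440
Parallel (D and E): 1 − (1 − 0.892704)(1 − 0.898975) = 0.989160
Series ([0.989160] and F): 0.989160 × 0.884706 = 0.875116
Parallel (C and [0.875116]): 1 − (1 − 0.834018)(1 − 0.875116) = 0.979272
Series ([0.963440] and [0.979272]): 0.963440 × 0.979272 = 0.9435

0.9435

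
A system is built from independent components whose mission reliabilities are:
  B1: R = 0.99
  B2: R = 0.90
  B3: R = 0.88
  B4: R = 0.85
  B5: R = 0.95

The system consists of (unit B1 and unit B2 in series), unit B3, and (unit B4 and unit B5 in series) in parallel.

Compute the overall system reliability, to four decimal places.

0.9975

Series (B1 and B2): 0.990000 × 0.900000 = 0.891000
Series (B4 and B5): 0.850000 × 0.950000 = 0.807500
Parallel ([0.891000], B3, and [0.807500]): 1 − (1 − 0.891000)(1 − 0.880000)(1 − 0.807500) = 0.9975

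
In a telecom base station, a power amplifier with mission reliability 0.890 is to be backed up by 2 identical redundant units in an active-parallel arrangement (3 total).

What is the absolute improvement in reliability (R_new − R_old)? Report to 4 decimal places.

R_before = 0.890
R_after = 1 − (1 − 0.890)^3 = 0.9987
ΔR = 0.9987 − 0.890 = 0.1087

0.1087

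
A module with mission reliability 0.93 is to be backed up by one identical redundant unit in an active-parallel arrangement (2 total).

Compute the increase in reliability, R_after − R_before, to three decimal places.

R_before = 0.93
R_after = 1 − (1 − 0.93)^2 = 0.995
ΔR = 0.995 − 0.93 = 0.065

0.065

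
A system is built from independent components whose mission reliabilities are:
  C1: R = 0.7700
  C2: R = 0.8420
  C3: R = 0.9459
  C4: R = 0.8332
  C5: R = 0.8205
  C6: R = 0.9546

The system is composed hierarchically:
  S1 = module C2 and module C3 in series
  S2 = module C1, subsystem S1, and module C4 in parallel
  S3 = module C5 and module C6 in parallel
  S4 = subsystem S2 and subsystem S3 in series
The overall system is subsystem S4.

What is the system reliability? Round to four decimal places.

0.9841

Series (C2 and C3): 0.842000 × 0.945900 = 0.796448
Parallel (C1, [0.796448], and C4): 1 − (1 − 0.770000)(1 − 0.796448)(1 − 0.833200) = 0.992191
Parallel (C5 and C6): 1 − (1 − 0.820500)(1 − 0.954600) = 0.991851
Series ([0.992191] and [0.991851]): 0.992191 × 0.991851 = 0.9841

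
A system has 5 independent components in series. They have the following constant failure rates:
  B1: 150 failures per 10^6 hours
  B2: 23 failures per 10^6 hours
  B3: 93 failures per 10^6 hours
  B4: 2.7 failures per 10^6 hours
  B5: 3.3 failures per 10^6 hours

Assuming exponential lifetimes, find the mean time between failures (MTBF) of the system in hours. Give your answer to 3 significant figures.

3680

Series of exponential components: λ_sys = Σ λ_i
λ_sys = 0.00015 + 0.000023 + 0.000093 + 0.0000027 + 0.0000033 = 2.7200e-04 /h
MTBF = 1 / λ_sys = 3680 h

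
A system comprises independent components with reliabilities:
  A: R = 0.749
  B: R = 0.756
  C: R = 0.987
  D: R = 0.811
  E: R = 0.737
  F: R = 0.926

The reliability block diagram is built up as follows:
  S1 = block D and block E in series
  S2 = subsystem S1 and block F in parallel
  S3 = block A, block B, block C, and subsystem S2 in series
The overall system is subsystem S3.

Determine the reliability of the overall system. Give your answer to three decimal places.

0.542

Series (D and E): 0.81100 × 0.73700 = 0.59771
Parallel ([0.59771] and F): 1 − (1 − 0.59771)(1 − 0.92600) = 0.97023
Series (A, B, C, and [0.97023]): 0.74900 × 0.75600 × 0.98700 × 0.97023 = 0.542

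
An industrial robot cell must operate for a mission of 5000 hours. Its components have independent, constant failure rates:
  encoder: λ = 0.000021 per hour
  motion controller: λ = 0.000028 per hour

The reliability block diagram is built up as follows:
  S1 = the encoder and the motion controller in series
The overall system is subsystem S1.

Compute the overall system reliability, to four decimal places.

0.7827

R(encoder) = exp(−0.000021 × 5000) = 0.900325
R(motion controller) = exp(−0.000028 × 5000) = 0.869358
Series (encoder and motion controller): 0.900325 × 0.869358 = 0.7827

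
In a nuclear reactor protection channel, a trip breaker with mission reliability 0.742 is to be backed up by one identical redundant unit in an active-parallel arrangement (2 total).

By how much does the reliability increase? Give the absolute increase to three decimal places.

R_before = 0.742
R_after = 1 − (1 − 0.742)^2 = 0.933
ΔR = 0.933 − 0.742 = 0.191

0.191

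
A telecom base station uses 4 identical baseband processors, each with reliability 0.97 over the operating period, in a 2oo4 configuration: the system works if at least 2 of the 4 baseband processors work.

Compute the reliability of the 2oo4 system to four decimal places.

R = Σ_{i=2}^{4} C(4,i) p^i (1−p)^{4−i} with p = 0.97
C(4,2)·0.97^2·0.03^2 = 0.005081
C(4,3)·0.97^3·0.03^1 = 0.109521
C(4,4)·0.97^4·0.03^0 = 0.885293
Sum = 0.9999

0.9999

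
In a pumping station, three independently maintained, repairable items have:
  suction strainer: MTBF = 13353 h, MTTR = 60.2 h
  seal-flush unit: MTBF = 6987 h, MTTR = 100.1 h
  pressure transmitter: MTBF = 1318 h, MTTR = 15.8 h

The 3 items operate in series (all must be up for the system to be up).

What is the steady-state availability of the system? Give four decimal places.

A(suction strainer) = MTBF/(MTBF+MTTR) = 13353/(13353+60.2) = 0.995512
A(seal-flush unit) = MTBF/(MTBF+MTTR) = 6987/(6987+100.1) = 0.985876
A(pressure transmitter) = MTBF/(MTBF+MTTR) = 1318/(1318+15.8) = 0.988154
Series availability: 0.995512 × 0.985876 × 0.988154 = 0.9698

0.9698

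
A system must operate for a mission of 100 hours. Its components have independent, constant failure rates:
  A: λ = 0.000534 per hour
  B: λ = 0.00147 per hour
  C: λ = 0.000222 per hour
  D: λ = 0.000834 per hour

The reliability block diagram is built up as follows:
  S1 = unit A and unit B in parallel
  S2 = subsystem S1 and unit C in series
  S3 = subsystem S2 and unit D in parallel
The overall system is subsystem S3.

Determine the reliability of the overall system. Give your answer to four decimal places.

R(A) = exp(−0.000534 × 100) = 0.948001
R(B) = exp(−0.00147 × 100) = 0.863294
R(C) = exp(−0.000222 × 100) = 0.978045
R(D) = exp(−0.000834 × 100) = 0.919983
Parallel (A and B): 1 − (1 − 0.948001)(1 − 0.863294) = 0.992891
Series ([0.992891] and C): 0.992891 × 0.978045 = 0.971092
Parallel ([0.971092] and D): 1 − (1 − 0.971092)(1 − 0.919983) = 0.9977

0.9977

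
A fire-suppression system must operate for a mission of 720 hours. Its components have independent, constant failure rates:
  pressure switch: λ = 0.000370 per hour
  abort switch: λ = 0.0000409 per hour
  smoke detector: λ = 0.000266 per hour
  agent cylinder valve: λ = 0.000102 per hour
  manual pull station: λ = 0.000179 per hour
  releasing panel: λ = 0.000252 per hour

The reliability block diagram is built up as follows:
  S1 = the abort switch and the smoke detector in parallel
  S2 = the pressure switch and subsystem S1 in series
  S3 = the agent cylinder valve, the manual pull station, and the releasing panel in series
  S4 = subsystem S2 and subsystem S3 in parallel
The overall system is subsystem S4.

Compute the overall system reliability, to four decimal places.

R(pressure switch) = exp(−0.000370 × 720) = 0.766133
R(abort switch) = exp(−0.0000409 × 720) = 0.970981
R(smoke detector) = exp(−0.000266 × 720) = 0.825703
R(agent cylinder valve) = exp(−0.000102 × 720) = 0.929192
R(manual pull station) = exp(−0.000179 × 720) = 0.879079
R(releasing panel) = exp(−0.000252 × 720) = 0.834068
Parallel (abort switch and smoke detector): 1 − (1 − 0.970981)(1 − 0.825703) = 0.994942
Series (pressure switch and [0.994942]): 0.766133 × 0.994942 = 0.762258
Series (agent cylinder valve, manual pull station, and releasing panel): 0.929192 × 0.879079 × 0.834068 = 0.681294
Parallel ([0.762258] and [0.681294]): 1 − (1 − 0.762258)(1 − 0.681294) = 0.9242

0.9242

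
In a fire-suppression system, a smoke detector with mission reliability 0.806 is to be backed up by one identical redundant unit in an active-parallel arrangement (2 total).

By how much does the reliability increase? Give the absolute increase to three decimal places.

0.156

R_before = 0.806
R_after = 1 − (1 − 0.806)^2 = 0.962
ΔR = 0.962 − 0.806 = 0.156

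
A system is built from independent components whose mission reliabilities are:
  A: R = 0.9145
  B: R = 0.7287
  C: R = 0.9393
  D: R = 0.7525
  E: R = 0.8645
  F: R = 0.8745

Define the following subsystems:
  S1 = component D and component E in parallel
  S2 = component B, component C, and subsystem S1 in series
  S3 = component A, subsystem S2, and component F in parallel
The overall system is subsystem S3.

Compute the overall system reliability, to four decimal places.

Parallel (D and E): 1 − (1 − 0.752500)(1 − 0.864500) = 0.966464
Series (B, C, and [0.966464]): 0.728700 × 0.939300 × 0.966464 = 0.661514
Parallel (A, [0.661514], and F): 1 − (1 − 0.914500)(1 − 0.661514)(1 − 0.874500) = 0.9964

0.9964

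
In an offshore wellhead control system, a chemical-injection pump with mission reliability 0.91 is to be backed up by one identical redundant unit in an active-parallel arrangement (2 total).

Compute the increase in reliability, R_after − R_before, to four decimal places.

0.0819

R_before = 0.91
R_after = 1 − (1 − 0.91)^2 = 0.9919
ΔR = 0.9919 − 0.91 = 0.0819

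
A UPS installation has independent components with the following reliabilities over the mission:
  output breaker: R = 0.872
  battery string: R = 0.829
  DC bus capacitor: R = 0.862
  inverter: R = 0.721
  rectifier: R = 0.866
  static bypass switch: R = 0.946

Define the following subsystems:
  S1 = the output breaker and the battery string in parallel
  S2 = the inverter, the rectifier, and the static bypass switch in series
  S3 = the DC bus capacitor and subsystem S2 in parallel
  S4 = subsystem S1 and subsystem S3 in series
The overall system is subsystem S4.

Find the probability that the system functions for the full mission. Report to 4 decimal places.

0.9229

Parallel (output breaker and battery string): 1 − (1 − 0.872000)(1 − 0.829000) = 0.978112
Series (inverter, rectifier, and static bypass switch): 0.721000 × 0.866000 × 0.946000 = 0.590669
Parallel (DC bus capacitor and [0.590669]): 1 − (1 − 0.862000)(1 − 0.590669) = 0.943512
Series ([0.978112] and [0.943512]): 0.978112 × 0.943512 = 0.9229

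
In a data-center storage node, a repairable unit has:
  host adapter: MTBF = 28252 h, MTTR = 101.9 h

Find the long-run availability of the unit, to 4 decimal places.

A(host adapter) = MTBF/(MTBF+MTTR) = 28252/(28252+101.9) = 0.9964

0.9964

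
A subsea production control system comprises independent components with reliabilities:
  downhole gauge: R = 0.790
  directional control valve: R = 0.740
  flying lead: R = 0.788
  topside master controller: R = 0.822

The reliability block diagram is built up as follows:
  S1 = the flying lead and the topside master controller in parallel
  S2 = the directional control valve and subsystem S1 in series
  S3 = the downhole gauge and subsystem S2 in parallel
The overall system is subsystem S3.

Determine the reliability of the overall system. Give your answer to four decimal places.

0.9395

Parallel (flying lead and topside master controller): 1 − (1 − 0.788000)(1 − 0.822000) = 0.962264
Series (directional control valve and [0.962264]): 0.740000 × 0.962264 = 0.712075
Parallel (downhole gauge and [0.712075]): 1 − (1 − 0.790000)(1 − 0.712075) = 0.9395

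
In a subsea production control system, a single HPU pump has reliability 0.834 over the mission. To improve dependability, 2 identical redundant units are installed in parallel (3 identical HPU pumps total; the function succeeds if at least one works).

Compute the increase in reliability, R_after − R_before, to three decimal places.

0.161

R_before = 0.834
R_after = 1 − (1 − 0.834)^3 = 0.995
ΔR = 0.995 − 0.834 = 0.161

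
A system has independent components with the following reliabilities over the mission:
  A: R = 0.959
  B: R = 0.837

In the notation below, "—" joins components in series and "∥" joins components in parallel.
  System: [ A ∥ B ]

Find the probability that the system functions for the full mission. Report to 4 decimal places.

0.9933

Parallel (A and B): 1 − (1 − 0.959000)(1 − 0.837000) = 0.9933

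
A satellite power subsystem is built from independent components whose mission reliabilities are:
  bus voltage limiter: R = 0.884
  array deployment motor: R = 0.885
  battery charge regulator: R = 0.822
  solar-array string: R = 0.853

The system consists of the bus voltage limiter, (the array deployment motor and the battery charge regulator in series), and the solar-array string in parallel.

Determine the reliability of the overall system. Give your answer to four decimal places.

Series (array deployment motor and battery charge regulator): 0.885000 × 0.822000 = 0.727470
Parallel (bus voltage limiter, [0.727470], and solar-array string): 1 − (1 − 0.884000)(1 − 0.727470)(1 − 0.853000) = 0.9954

0.9954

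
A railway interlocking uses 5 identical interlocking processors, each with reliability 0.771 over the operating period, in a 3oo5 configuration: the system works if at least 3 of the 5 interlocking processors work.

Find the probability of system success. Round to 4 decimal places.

R = Σ_{i=3}^{5} C(5,i) p^i (1−p)^{5−i} with p = 0.771
C(5,3)·0.771^3·0.229^2 = 0.240344
C(5,4)·0.771^4·0.229^1 = 0.404597
C(5,5)·0.771^5·0.229^0 = 0.272441
Sum = 0.9174

0.9174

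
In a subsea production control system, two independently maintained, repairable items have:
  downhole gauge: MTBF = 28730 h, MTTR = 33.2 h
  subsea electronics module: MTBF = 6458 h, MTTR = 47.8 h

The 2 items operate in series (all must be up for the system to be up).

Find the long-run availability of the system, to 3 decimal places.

A(downhole gauge) = MTBF/(MTBF+MTTR) = 28730/(28730+33.2) = 0.998846
A(subsea electronics module) = MTBF/(MTBF+MTTR) = 6458/(6458+47.8) = 0.992653
Series availability: 0.998846 × 0.992653 = 0.992

0.992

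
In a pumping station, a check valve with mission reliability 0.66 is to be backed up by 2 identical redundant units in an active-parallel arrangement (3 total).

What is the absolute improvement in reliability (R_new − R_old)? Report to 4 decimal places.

R_before = 0.66
R_after = 1 − (1 − 0.66)^3 = 0.9607
ΔR = 0.9607 − 0.66 = 0.3007

0.3007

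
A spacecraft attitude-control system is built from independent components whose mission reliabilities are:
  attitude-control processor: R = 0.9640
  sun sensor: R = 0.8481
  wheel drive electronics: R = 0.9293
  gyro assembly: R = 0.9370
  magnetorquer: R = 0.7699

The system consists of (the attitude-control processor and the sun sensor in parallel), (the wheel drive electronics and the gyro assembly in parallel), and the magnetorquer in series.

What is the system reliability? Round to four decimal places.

Parallel (attitude-control processor and sun sensor): 1 − (1 − 0.964000)(1 − 0.848100) = 0.994532
Parallel (wheel drive electronics and gyro assembly): 1 − (1 − 0.929300)(1 − 0.937000) = 0.995546
Series ([0.994532], [0.995546], and magnetorquer): 0.994532 × 0.995546 × 0.769900 = 0.7623

0.7623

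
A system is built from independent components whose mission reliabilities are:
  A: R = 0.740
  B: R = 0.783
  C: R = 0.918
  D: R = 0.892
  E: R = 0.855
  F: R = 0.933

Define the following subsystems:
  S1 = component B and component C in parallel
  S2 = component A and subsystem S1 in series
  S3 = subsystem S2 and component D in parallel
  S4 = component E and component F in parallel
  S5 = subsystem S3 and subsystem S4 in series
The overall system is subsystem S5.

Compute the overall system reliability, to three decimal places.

0.961

Parallel (B and C): 1 − (1 − 0.78300)(1 − 0.91800) = 0.98221
Series (A and [0.98221]): 0.74000 × 0.98221 = 0.72684
Parallel ([0.72684] and D): 1 − (1 − 0.72684)(1 − 0.89200) = 0.97050
Parallel (E and F): 1 − (1 − 0.85500)(1 − 0.93300) = 0.99029
Series ([0.97050] and [0.99029]): 0.97050 × 0.99029 = 0.961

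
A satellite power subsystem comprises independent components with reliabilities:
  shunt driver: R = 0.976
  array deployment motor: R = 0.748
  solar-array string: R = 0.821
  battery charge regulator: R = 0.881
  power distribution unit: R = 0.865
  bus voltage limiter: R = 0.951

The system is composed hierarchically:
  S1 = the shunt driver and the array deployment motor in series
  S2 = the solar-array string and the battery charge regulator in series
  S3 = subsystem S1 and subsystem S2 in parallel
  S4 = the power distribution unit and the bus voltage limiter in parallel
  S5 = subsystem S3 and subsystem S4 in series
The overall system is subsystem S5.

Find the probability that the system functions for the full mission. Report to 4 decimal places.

0.9192

Series (shunt driver and array deployment motor): 0.976000 × 0.748000 = 0.730048
Series (solar-array string and battery charge regulator): 0.821000 × 0.881000 = 0.723301
Parallel ([0.730048] and [0.723301]): 1 − (1 − 0.730048)(1 − 0.723301) = 0.925305
Parallel (power distribution unit and bus voltage limiter): 1 − (1 − 0.865000)(1 − 0.951000) = 0.993385
Series ([0.925305] and [0.993385]): 0.925305 × 0.993385 = 0.9192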